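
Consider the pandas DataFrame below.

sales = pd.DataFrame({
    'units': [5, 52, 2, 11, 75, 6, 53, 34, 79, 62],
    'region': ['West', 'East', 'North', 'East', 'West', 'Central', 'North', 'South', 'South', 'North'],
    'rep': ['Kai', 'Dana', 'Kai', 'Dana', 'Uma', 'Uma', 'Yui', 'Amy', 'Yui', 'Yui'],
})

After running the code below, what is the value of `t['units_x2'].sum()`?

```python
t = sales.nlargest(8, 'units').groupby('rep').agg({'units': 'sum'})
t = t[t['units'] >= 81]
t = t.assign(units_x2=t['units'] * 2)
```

550

take 8 rows with largest units:
   units   region   rep
8     79    South   Yui
4     75     West   Uma
9     62    North   Yui
6     53    North   Yui
1     52     East  Dana
7     34    South   Amy
3     11     East  Dana
5      6  Central   Uma
group by rep, sum of units:
      units
rep        
Amy      34
Dana     63
Uma      81
Yui     194
filter rows where units >= 81:
     units
rep       
Uma     81
Yui    194
add column units_x2 = t['units'] * 2:
     units  units_x2
rep                 
Uma     81       162
Yui    194       388
Finally, sum of column 'units_x2' = 550.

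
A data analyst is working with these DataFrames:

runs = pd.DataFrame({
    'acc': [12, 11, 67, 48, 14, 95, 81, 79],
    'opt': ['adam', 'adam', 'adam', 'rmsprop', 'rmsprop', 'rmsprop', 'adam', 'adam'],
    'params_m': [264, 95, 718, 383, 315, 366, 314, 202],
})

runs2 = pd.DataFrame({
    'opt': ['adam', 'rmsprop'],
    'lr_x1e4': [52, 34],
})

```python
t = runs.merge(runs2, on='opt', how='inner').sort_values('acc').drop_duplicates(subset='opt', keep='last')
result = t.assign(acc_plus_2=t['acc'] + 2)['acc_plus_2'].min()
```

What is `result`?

83

merge on 'opt' (how='inner') → 8 rows:
   acc      opt  params_m  lr_x1e4
0   12     adam       264       52
1   11     adam        95       52
2   67     adam       718       52
3   48  rmsprop       383       34
4   14  rmsprop       315       34
5   95  rmsprop       366       34
6   81     adam       314       52
7   79     adam       202       52
sort by acc:
   acc      opt  params_m  lr_x1e4
1   11     adam        95       52
0   12     adam       264       52
4   14  rmsprop       315       34
3   48  rmsprop       383       34
2   67     adam       718       52
7   79     adam       202       52
6   81     adam       314       52
5   95  rmsprop       366       34
drop duplicate opt (keep=last):
   acc      opt  params_m  lr_x1e4
6   81     adam       314       52
5   95  rmsprop       366       34
add column acc_plus_2 = t['acc'] + 2:
   acc      opt  params_m  lr_x1e4  acc_plus_2
6   81     adam       314       52          83
5   95  rmsprop       366       34          97
Taking the min of column 'acc_plus_2' gives 83.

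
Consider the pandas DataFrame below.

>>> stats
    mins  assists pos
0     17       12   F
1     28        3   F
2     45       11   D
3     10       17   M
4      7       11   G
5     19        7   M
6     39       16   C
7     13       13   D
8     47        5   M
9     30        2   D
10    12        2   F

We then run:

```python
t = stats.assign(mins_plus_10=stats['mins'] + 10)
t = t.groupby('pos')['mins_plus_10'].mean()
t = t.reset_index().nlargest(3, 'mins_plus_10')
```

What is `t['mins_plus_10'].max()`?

add column mins_plus_10 = stats['mins'] + 10:
    mins  assists pos  mins_plus_10
0     17       12   F            27
1     28        3   F            38
2     45       11   D            55
3     10       17   M            20
4      7       11   G            17
5     19        7   M            29
6     39       16   C            49
7     13       13   D            23
8     47        5   M            57
9     30        2   D            40
10    12        2   F            22
group by pos, mean of mins_plus_10:
pos
C    49.000000
D    39.333333
F    29.000000
G    17.000000
M    35.333333
Name: mins_plus_10, dtype: float64
reset_index():
  pos  mins_plus_10
0   C     49.000000
1   D     39.333333
2   F     29.000000
3   G     17.000000
4   M     35.333333
take 3 rows with largest mins_plus_10:
  pos  mins_plus_10
0   C     49.000000
1   D     39.333333
4   M     35.333333

49.0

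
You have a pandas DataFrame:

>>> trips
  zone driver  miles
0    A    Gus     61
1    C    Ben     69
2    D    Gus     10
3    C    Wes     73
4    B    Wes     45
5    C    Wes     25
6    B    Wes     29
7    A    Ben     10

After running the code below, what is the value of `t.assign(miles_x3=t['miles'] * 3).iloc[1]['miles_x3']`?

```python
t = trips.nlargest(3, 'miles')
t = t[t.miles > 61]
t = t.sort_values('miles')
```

take 3 rows with largest miles:
  zone driver  miles
3    C    Wes     73
1    C    Ben     69
0    A    Gus     61
filter rows where miles > 61:
  zone driver  miles
3    C    Wes     73
1    C    Ben     69
sort by miles:
  zone driver  miles
1    C    Ben     69
3    C    Wes     73
add column miles_x3 = t['miles'] * 3:
  zone driver  miles  miles_x3
1    C    Ben     69       207
3    C    Wes     73       219
The value at position 1, column 'miles_x3' is 219.

219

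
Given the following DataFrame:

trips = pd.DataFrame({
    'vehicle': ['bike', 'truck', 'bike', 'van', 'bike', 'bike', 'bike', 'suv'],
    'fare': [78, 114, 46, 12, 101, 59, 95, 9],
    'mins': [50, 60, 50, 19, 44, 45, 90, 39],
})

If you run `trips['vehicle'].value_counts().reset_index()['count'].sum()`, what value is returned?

value_counts of vehicle:
vehicle
bike     5
truck    1
van      1
suv      1
Name: count, dtype: int64
reset_index():
  vehicle  count
0    bike      5
1   truck      1
2     van      1
3     suv      1
Finally, sum of column 'count' = 8.

8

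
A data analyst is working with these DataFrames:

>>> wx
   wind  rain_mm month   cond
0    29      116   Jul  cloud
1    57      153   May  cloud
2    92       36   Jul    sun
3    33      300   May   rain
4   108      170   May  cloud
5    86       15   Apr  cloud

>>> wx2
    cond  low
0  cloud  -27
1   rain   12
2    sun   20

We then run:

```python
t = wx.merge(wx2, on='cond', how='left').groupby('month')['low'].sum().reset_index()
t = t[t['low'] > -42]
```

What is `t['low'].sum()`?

merge on 'cond' (how='left') → 6 rows:
   wind  rain_mm month   cond  low
0    29      116   Jul  cloud  -27
1    57      153   May  cloud  -27
2    92       36   Jul    sun   20
3    33      300   May   rain   12
4   108      170   May  cloud  -27
5    86       15   Apr  cloud  -27
group by month, sum of low:
month
Apr   -27
Jul    -7
May   -42
Name: low, dtype: int64
reset_index():
  month  low
0   Apr  -27
1   Jul   -7
2   May  -42
filter rows where low > -42:
  month  low
0   Apr  -27
1   Jul   -7
Finally, sum of column 'low' = -34.

-34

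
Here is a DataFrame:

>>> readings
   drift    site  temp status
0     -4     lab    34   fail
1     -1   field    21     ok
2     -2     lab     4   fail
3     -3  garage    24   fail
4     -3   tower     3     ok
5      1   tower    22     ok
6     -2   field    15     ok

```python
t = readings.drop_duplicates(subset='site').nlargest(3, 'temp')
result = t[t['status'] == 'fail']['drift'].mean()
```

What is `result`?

-3.5

drop duplicate site (keep=first):
   drift    site  temp status
0     -4     lab    34   fail
1     -1   field    21     ok
3     -3  garage    24   fail
4     -3   tower     3     ok
take 3 rows with largest temp:
   drift    site  temp status
0     -4     lab    34   fail
3     -3  garage    24   fail
1     -1   field    21     ok
filter rows where status == 'fail':
   drift    site  temp status
0     -4     lab    34   fail
3     -3  garage    24   fail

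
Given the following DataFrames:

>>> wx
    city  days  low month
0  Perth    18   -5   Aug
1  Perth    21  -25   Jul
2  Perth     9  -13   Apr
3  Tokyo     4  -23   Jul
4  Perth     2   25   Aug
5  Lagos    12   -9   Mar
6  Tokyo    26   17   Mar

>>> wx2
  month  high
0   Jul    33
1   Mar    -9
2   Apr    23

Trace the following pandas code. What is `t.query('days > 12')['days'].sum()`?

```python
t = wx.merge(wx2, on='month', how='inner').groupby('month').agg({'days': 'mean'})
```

31.5

merge on 'month' (how='inner') → 5 rows:
    city  days  low month  high
0  Perth    21  -25   Jul    33
1  Perth     9  -13   Apr    23
2  Tokyo     4  -23   Jul    33
3  Lagos    12   -9   Mar    -9
4  Tokyo    26   17   Mar    -9
group by month, mean of days:
       days
month      
Apr     9.0
Jul    12.5
Mar    19.0
filter rows where days > 12:
       days
month      
Jul    12.5
Mar    19.0
Finally, sum of column 'days' = 31.5.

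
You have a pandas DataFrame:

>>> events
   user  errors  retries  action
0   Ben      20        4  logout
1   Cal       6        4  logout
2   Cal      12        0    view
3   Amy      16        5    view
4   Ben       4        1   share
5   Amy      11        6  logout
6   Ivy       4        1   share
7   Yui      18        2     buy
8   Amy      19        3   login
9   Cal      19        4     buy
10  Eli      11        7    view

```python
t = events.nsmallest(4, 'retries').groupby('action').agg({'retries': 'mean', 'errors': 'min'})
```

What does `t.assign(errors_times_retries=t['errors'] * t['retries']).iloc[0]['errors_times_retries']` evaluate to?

36.0

take 4 rows with smallest retries:
  user  errors  retries action
2  Cal      12        0   view
4  Ben       4        1  share
6  Ivy       4        1  share
7  Yui      18        2    buy
group by action: mean(retries), min(errors):
        retries  errors
action                 
buy         2.0      18
share       1.0       4
view        0.0      12
add column errors_times_retries = t['errors'] * t['retries']:
        retries  errors  errors_times_retries
action                                       
buy         2.0      18                  36.0
share       1.0       4                   4.0
view        0.0      12                   0.0
Reading off the value at position 0, column 'errors_times_retries', we get 36.0.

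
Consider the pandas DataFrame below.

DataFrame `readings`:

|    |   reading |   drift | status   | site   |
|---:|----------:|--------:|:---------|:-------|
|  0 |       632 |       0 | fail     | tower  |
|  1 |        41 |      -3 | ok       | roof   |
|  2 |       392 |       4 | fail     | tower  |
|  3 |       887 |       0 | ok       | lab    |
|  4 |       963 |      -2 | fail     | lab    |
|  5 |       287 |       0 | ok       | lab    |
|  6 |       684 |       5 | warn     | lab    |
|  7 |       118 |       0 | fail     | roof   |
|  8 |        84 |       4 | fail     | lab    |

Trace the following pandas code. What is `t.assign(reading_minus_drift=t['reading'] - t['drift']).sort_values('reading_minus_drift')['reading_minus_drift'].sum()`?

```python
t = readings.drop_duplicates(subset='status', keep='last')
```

drop duplicate status (keep=last):
   reading  drift status site
5      287      0     ok  lab
6      684      5   warn  lab
8       84      4   fail  lab
add column reading_minus_drift = t['reading'] - t['drift']:
   reading  drift status site  reading_minus_drift
5      287      0     ok  lab                  287
6      684      5   warn  lab                  679
8       84      4   fail  lab                   80
sort by reading_minus_drift:
   reading  drift status site  reading_minus_drift
8       84      4   fail  lab                   80
5      287      0     ok  lab                  287
6      684      5   warn  lab                  679
Hence 1046.

1046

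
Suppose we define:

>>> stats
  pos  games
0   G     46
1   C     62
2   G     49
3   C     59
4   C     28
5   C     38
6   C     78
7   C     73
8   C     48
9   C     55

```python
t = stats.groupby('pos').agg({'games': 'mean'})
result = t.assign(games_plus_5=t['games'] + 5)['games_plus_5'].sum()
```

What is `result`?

112.625

group by pos, mean of games:
      games
pos        
C    55.125
G    47.500
add column games_plus_5 = t['games'] + 5:
      games  games_plus_5
pos                      
C    55.125        60.125
G    47.500        52.500
Then the sum of column 'games_plus_5': 112.625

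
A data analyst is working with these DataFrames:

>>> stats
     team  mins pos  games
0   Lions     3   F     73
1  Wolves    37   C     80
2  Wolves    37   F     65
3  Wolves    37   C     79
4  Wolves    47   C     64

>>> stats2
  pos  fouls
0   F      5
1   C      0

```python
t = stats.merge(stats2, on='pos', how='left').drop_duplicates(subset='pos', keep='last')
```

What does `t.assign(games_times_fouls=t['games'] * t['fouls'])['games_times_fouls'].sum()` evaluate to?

merge on 'pos' (how='left') → 5 rows:
     team  mins pos  games  fouls
0   Lions     3   F     73      5
1  Wolves    37   C     80      0
2  Wolves    37   F     65      5
3  Wolves    37   C     79      0
4  Wolves    47   C     64      0
drop duplicate pos (keep=last):
     team  mins pos  games  fouls
2  Wolves    37   F     65      5
4  Wolves    47   C     64      0
add column games_times_fouls = t['games'] * t['fouls']:
     team  mins pos  games  fouls  games_times_fouls
2  Wolves    37   F     65      5                325
4  Wolves    47   C     64      0                  0
Then the sum of column 'games_times_fouls': 325

325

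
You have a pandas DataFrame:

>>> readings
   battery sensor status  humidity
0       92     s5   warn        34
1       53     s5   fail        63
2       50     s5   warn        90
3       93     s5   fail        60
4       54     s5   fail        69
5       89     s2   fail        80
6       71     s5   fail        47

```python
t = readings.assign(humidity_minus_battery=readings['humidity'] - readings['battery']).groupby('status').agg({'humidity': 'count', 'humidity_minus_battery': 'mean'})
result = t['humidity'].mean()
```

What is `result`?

3.5

add column humidity_minus_battery = readings['humidity'] - readings['battery']:
   battery sensor status  humidity  humidity_minus_battery
0       92     s5   warn        34                     -58
1       53     s5   fail        63                      10
2       50     s5   warn        90                      40
3       93     s5   fail        60                     -33
4       54     s5   fail        69                      15
5       89     s2   fail        80                      -9
6       71     s5   fail        47                     -24
group by status: count(humidity), mean(humidity_minus_battery):
        humidity  humidity_minus_battery
status                                  
fail           5                    -8.2
warn           2                    -9.0
mean of column 'humidity' → 3.5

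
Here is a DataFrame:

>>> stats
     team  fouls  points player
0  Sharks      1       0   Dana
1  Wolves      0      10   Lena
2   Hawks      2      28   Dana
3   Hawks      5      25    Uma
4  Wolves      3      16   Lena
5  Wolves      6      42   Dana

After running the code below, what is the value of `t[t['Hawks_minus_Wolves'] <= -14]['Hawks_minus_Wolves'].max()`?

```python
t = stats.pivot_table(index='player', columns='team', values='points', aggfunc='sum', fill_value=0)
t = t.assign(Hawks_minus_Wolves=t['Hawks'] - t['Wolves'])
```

pivot: rows=player, cols=team, sum(points):
team    Hawks  Sharks  Wolves
player                       
Dana       28       0      42
Lena        0       0      26
Uma        25       0       0
add column Hawks_minus_Wolves = t['Hawks'] - t['Wolves']:
team    Hawks  Sharks  Wolves  Hawks_minus_Wolves
player                                           
Dana       28       0      42                 -14
Lena        0       0      26                 -26
Uma        25       0       0                  25
filter rows where Hawks_minus_Wolves <= -14:
team    Hawks  Sharks  Wolves  Hawks_minus_Wolves
player                                           
Dana       28       0      42                 -14
Lena        0       0      26                 -26
Taking the max of column 'Hawks_minus_Wolves' gives -14.

-14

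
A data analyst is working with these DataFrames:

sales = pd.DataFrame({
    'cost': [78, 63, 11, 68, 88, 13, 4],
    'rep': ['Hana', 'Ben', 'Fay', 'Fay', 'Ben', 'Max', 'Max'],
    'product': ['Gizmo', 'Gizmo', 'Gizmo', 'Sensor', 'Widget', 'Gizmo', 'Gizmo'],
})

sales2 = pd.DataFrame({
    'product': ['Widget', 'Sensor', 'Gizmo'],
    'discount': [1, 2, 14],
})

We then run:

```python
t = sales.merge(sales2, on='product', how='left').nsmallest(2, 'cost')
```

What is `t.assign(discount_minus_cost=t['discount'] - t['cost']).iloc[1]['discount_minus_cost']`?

merge on 'product' (how='left') → 7 rows:
   cost   rep product  discount
0    78  Hana   Gizmo        14
1    63   Ben   Gizmo        14
2    11   Fay   Gizmo        14
3    68   Fay  Sensor         2
4    88   Ben  Widget         1
5    13   Max   Gizmo        14
6     4   Max   Gizmo        14
take 2 rows with smallest cost:
   cost  rep product  discount
6     4  Max   Gizmo        14
2    11  Fay   Gizmo        14
add column discount_minus_cost = t['discount'] - t['cost']:
   cost  rep product  discount  discount_minus_cost
6     4  Max   Gizmo        14                   10
2    11  Fay   Gizmo        14                    3
Reading off the value at position 1, column 'discount_minus_cost', we get 3.

3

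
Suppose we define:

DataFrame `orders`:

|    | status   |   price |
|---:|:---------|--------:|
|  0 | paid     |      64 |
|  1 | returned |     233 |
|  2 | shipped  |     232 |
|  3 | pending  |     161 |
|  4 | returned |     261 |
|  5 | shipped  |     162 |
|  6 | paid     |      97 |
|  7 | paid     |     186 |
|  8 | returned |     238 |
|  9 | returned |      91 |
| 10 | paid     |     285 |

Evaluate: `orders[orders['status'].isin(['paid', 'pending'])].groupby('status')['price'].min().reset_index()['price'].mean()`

filter rows where status in ['paid', 'pending']:
     status  price
0      paid     64
3   pending    161
6      paid     97
7      paid    186
10     paid    285
group by status, min of price:
status
paid        64
pending    161
Name: price, dtype: int64
reset_index():
    status  price
0     paid     64
1  pending    161
Taking the mean of column 'price' gives 112.5.

112.5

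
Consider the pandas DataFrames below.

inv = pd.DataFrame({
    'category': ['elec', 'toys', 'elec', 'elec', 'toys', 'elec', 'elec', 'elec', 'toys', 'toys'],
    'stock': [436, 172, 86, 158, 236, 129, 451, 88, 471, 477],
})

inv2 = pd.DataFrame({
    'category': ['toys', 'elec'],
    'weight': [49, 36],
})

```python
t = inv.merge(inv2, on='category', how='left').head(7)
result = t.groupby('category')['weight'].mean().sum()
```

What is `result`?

merge on 'category' (how='left') → 10 rows:
  category  stock  weight
0     elec    436      36
1     toys    172      49
2     elec     86      36
3     elec    158      36
4     toys    236      49
5     elec    129      36
6     elec    451      36
7     elec     88      36
8     toys    471      49
9     toys    477      49
take first 7 rows:
  category  stock  weight
0     elec    436      36
1     toys    172      49
2     elec     86      36
3     elec    158      36
4     toys    236      49
5     elec    129      36
6     elec    451      36
group by category, mean of weight:
category
elec    36.0
toys    49.0
Name: weight, dtype: float64

85.0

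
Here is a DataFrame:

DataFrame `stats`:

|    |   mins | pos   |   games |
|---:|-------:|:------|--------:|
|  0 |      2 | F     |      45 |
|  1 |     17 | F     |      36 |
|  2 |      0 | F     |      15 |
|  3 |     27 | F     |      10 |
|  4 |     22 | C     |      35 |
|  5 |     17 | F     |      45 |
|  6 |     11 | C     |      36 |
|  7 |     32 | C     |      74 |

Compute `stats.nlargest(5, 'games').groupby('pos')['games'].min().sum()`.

72

take 5 rows with largest games:
   mins pos  games
7    32   C     74
0     2   F     45
5    17   F     45
1    17   F     36
6    11   C     36
group by pos, min of games:
pos
C    36
F    36
Name: games, dtype: int64
Then the sum of the resulting series: 72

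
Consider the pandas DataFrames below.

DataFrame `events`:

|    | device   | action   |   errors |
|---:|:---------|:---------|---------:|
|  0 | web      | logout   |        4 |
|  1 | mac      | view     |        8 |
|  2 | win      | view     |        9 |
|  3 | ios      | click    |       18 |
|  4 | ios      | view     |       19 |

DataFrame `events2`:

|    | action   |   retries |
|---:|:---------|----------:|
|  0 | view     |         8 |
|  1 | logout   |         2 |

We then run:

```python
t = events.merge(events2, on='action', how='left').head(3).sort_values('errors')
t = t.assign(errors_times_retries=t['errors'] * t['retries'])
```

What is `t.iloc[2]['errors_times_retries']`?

merge on 'action' (how='left') → 5 rows:
  device  action  errors  retries
0    web  logout       4      2.0
1    mac    view       8      8.0
2    win    view       9      8.0
3    ios   click      18      NaN
4    ios    view      19      8.0
take first 3 rows:
  device  action  errors  retries
0    web  logout       4      2.0
1    mac    view       8      8.0
2    win    view       9      8.0
sort by errors:
  device  action  errors  retries
0    web  logout       4      2.0
1    mac    view       8      8.0
2    win    view       9      8.0
add column errors_times_retries = t['errors'] * t['retries']:
  device  action  errors  retries  errors_times_retries
0    web  logout       4      2.0                   8.0
1    mac    view       8      8.0                  64.0
2    win    view       9      8.0                  72.0
Hence 72.0.

72.0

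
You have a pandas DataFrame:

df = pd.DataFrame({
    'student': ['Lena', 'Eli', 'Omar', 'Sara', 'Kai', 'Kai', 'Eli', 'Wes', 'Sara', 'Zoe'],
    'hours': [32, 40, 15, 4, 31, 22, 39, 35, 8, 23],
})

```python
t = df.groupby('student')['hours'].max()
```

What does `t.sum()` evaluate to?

184

group by student, max of hours:
student
Eli     40
Kai     31
Lena    32
Omar    15
Sara     8
Wes     35
Zoe     23
Name: hours, dtype: int64
So sum() = 184.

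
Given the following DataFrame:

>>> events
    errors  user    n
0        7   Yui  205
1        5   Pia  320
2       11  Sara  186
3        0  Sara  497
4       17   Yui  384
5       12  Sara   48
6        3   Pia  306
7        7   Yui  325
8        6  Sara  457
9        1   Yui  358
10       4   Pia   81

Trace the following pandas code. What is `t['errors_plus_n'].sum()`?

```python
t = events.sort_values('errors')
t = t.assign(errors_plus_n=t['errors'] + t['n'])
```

sort by errors:
    errors  user    n
3        0  Sara  497
9        1   Yui  358
6        3   Pia  306
10       4   Pia   81
1        5   Pia  320
8        6  Sara  457
0        7   Yui  205
7        7   Yui  325
2       11  Sara  186
5       12  Sara   48
4       17   Yui  384
add column errors_plus_n = t['errors'] + t['n']:
    errors  user    n  errors_plus_n
3        0  Sara  497            497
9        1   Yui  358            359
6        3   Pia  306            309
10       4   Pia   81             85
1        5   Pia  320            325
8        6  Sara  457            463
0        7   Yui  205            212
7        7   Yui  325            332
2       11  Sara  186            197
5       12  Sara   48             60
4       17   Yui  384            401
Taking the sum of column 'errors_plus_n' gives 3240.

3240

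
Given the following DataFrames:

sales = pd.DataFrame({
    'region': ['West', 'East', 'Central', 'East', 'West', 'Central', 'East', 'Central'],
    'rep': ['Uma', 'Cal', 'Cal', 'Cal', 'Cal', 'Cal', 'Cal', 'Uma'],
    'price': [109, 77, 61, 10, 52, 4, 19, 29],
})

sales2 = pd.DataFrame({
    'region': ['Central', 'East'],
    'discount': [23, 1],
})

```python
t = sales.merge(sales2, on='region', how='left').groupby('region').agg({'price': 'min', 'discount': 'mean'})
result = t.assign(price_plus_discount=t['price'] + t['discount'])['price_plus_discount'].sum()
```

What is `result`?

merge on 'region' (how='left') → 8 rows:
    region  rep  price  discount
0     West  Uma    109       NaN
1     East  Cal     77       1.0
2  Central  Cal     61      23.0
3     East  Cal     10       1.0
4     West  Cal     52       NaN
5  Central  Cal      4      23.0
6     East  Cal     19       1.0
7  Central  Uma     29      23.0
group by region: min(price), mean(discount):
         price  discount
region                  
Central      4      23.0
East        10       1.0
West        52       NaN
add column price_plus_discount = t['price'] + t['discount']:
         price  discount  price_plus_discount
region                                       
Central      4      23.0                 27.0
East        10       1.0                 11.0
West        52       NaN                  NaN

38.0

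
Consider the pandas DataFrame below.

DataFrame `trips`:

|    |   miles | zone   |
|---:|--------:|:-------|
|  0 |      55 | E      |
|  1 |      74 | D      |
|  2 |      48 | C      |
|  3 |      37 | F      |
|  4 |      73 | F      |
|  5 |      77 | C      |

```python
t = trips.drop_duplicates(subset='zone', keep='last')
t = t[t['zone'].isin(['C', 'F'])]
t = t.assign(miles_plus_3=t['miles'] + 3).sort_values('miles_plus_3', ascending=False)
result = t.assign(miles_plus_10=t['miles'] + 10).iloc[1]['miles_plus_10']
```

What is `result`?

drop duplicate zone (keep=last):
   miles zone
0     55    E
1     74    D
4     73    F
5     77    C
filter rows where zone in ['C', 'F']:
   miles zone
4     73    F
5     77    C
add column miles_plus_3 = t['miles'] + 3:
   miles zone  miles_plus_3
4     73    F            76
5     77    C            80
sort by miles_plus_3 descending:
   miles zone  miles_plus_3
5     77    C            80
4     73    F            76
add column miles_plus_10 = t['miles'] + 10:
   miles zone  miles_plus_3  miles_plus_10
5     77    C            80             87
4     73    F            76             83

83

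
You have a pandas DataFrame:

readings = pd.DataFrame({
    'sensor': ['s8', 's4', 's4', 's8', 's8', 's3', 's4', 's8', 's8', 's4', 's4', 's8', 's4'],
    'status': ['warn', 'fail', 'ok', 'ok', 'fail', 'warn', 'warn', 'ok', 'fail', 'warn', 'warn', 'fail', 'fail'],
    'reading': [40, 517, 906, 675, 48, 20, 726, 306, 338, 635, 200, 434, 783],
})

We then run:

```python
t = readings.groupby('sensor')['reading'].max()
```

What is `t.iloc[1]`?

group by sensor, max of reading:
sensor
s3     20
s4    906
s8    675
Name: reading, dtype: int64

906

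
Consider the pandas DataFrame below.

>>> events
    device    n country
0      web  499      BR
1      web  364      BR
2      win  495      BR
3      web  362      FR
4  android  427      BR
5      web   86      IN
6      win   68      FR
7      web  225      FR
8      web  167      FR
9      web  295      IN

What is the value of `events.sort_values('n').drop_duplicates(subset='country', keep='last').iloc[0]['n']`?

295

sort by n:
    device    n country
6      win   68      FR
5      web   86      IN
8      web  167      FR
7      web  225      FR
9      web  295      IN
3      web  362      FR
1      web  364      BR
4  android  427      BR
2      win  495      BR
0      web  499      BR
drop duplicate country (keep=last):
  device    n country
9    web  295      IN
3    web  362      FR
0    web  499      BR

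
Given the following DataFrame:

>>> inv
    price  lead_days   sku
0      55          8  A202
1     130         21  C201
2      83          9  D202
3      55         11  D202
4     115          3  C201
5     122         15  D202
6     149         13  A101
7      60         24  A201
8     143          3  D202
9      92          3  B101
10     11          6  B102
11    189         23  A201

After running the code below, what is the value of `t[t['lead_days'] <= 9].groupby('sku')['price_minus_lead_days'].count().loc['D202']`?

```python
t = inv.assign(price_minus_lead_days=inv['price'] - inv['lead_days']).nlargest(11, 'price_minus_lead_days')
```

2

add column price_minus_lead_days = inv['price'] - inv['lead_days']:
    price  lead_days   sku  price_minus_lead_days
0      55          8  A202                     47
1     130         21  C201                    109
2      83          9  D202                     74
3      55         11  D202                     44
4     115          3  C201                    112
5     122         15  D202                    107
6     149         13  A101                    136
7      60         24  A201                     36
8     143          3  D202                    140
9      92          3  B101                     89
10     11          6  B102                      5
11    189         23  A201                    166
take 11 rows with largest price_minus_lead_days:
    price  lead_days   sku  price_minus_lead_days
11    189         23  A201                    166
8     143          3  D202                    140
6     149         13  A101                    136
4     115          3  C201                    112
1     130         21  C201                    109
5     122         15  D202                    107
9      92          3  B101                     89
2      83          9  D202                     74
0      55          8  A202                     47
3      55         11  D202                     44
7      60         24  A201                     36
filter rows where lead_days <= 9:
   price  lead_days   sku  price_minus_lead_days
8    143          3  D202                    140
4    115          3  C201                    112
9     92          3  B101                     89
2     83          9  D202                     74
0     55          8  A202                     47
group by sku, count of price_minus_lead_days:
sku
A202    1
B101    1
C201    1
D202    2
Name: price_minus_lead_days, dtype: int64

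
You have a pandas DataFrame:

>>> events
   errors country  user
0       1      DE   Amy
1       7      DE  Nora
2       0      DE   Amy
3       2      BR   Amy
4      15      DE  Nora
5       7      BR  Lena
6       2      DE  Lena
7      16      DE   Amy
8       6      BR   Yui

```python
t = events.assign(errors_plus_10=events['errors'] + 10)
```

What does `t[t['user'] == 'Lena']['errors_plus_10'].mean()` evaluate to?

14.5

add column errors_plus_10 = events['errors'] + 10:
   errors country  user  errors_plus_10
0       1      DE   Amy              11
1       7      DE  Nora              17
2       0      DE   Amy              10
3       2      BR   Amy              12
4      15      DE  Nora              25
5       7      BR  Lena              17
6       2      DE  Lena              12
7      16      DE   Amy              26
8       6      BR   Yui              16
filter rows where user == 'Lena':
   errors country  user  errors_plus_10
5       7      BR  Lena              17
6       2      DE  Lena              12
Taking the mean of column 'errors_plus_10' gives 14.5.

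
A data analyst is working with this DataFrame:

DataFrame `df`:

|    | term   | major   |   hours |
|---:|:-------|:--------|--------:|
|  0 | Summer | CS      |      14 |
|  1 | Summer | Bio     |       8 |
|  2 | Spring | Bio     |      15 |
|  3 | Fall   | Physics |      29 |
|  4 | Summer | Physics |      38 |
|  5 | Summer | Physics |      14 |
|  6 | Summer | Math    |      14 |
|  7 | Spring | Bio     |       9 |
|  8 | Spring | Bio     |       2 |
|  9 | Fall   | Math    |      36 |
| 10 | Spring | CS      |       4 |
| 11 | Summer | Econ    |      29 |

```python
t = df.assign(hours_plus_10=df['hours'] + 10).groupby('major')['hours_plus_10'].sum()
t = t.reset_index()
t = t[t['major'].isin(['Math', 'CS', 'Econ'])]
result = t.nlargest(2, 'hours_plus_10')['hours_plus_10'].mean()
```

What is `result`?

54.5

add column hours_plus_10 = df['hours'] + 10:
      term    major  hours  hours_plus_10
0   Summer       CS     14             24
1   Summer      Bio      8             18
2   Spring      Bio     15             25
3     Fall  Physics     29             39
4   Summer  Physics     38             48
5   Summer  Physics     14             24
6   Summer     Math     14             24
7   Spring      Bio      9             19
8   Spring      Bio      2             12
9     Fall     Math     36             46
10  Spring       CS      4             14
11  Summer     Econ     29             39
group by major, sum of hours_plus_10:
major
Bio         74
CS          38
Econ        39
Math        70
Physics    111
Name: hours_plus_10, dtype: int64
reset_index():
     major  hours_plus_10
0      Bio             74
1       CS             38
2     Econ             39
3     Math             70
4  Physics            111
filter rows where major in ['Math', 'CS', 'Econ']:
  major  hours_plus_10
1    CS             38
2  Econ             39
3  Math             70
take 2 rows with largest hours_plus_10:
  major  hours_plus_10
3  Math             70
2  Econ             39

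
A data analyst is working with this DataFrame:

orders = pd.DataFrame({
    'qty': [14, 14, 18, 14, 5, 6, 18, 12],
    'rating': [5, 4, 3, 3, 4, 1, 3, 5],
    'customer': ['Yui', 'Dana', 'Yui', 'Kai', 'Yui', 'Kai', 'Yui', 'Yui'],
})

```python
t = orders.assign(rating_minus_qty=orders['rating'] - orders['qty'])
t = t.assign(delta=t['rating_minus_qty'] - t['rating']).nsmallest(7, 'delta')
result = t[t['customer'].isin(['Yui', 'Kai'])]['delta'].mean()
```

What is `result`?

add column rating_minus_qty = orders['rating'] - orders['qty']:
   qty  rating customer  rating_minus_qty
0   14       5      Yui                -9
1   14       4     Dana               -10
2   18       3      Yui               -15
3   14       3      Kai               -11
4    5       4      Yui                -1
5    6       1      Kai                -5
6   18       3      Yui               -15
7   12       5      Yui                -7
add column delta = t['rating_minus_qty'] - t['rating']:
   qty  rating customer  rating_minus_qty  delta
0   14       5      Yui                -9    -14
1   14       4     Dana               -10    -14
2   18       3      Yui               -15    -18
3   14       3      Kai               -11    -14
4    5       4      Yui                -1     -5
5    6       1      Kai                -5     -6
6   18       3      Yui               -15    -18
7   12       5      Yui                -7    -12
take 7 rows with smallest delta:
   qty  rating customer  rating_minus_qty  delta
2   18       3      Yui               -15    -18
6   18       3      Yui               -15    -18
0   14       5      Yui                -9    -14
1   14       4     Dana               -10    -14
3   14       3      Kai               -11    -14
7   12       5      Yui                -7    -12
5    6       1      Kai                -5     -6
filter rows where customer in ['Yui', 'Kai']:
   qty  rating customer  rating_minus_qty  delta
2   18       3      Yui               -15    -18
6   18       3      Yui               -15    -18
0   14       5      Yui                -9    -14
3   14       3      Kai               -11    -14
7   12       5      Yui                -7    -12
5    6       1      Kai                -5     -6

-13.6666666667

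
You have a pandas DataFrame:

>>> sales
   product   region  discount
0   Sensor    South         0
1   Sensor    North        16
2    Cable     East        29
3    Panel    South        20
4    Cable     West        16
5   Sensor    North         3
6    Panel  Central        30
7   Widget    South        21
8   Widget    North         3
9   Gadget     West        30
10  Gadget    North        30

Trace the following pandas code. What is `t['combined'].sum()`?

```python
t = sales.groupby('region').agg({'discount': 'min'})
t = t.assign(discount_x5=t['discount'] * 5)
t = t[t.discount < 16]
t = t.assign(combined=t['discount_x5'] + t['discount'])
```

18

group by region, min of discount:
         discount
region           
Central        30
East           29
North           3
South           0
West           16
add column discount_x5 = t['discount'] * 5:
         discount  discount_x5
region                        
Central        30          150
East           29          145
North           3           15
South           0            0
West           16           80
filter rows where discount < 16:
        discount  discount_x5
region                       
North          3           15
South          0            0
add column combined = t['discount_x5'] + t['discount']:
        discount  discount_x5  combined
region                                 
North          3           15        18
South          0            0         0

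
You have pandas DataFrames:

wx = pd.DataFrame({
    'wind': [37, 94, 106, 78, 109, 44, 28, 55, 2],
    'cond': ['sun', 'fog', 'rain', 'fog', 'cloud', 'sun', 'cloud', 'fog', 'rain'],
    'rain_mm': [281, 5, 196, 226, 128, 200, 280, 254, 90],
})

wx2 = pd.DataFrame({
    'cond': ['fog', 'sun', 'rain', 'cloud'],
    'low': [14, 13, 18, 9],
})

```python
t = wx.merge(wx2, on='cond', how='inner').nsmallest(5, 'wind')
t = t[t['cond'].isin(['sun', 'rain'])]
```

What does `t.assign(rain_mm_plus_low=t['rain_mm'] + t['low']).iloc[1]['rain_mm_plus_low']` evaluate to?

merge on 'cond' (how='inner') → 9 rows:
   wind   cond  rain_mm  low
0    37    sun      281   13
1    94    fog        5   14
2   106   rain      196   18
3    78    fog      226   14
4   109  cloud      128    9
5    44    sun      200   13
6    28  cloud      280    9
7    55    fog      254   14
8     2   rain       90   18
take 5 rows with smallest wind:
   wind   cond  rain_mm  low
8     2   rain       90   18
6    28  cloud      280    9
0    37    sun      281   13
5    44    sun      200   13
7    55    fog      254   14
filter rows where cond in ['sun', 'rain']:
   wind  cond  rain_mm  low
8     2  rain       90   18
0    37   sun      281   13
5    44   sun      200   13
add column rain_mm_plus_low = t['rain_mm'] + t['low']:
   wind  cond  rain_mm  low  rain_mm_plus_low
8     2  rain       90   18               108
0    37   sun      281   13               294
5    44   sun      200   13               213
Reading off the value at position 1, column 'rain_mm_plus_low', we get 294.

294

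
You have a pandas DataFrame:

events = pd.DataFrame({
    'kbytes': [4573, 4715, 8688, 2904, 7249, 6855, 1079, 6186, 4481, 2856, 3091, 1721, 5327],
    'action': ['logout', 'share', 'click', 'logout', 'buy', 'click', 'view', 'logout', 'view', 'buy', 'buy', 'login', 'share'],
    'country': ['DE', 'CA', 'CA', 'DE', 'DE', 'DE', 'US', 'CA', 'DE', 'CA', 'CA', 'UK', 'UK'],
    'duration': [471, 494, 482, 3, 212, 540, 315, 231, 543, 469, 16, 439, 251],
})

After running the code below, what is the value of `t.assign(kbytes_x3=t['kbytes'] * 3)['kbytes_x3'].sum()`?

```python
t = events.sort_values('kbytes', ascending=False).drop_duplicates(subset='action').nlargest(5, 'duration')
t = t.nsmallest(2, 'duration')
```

sort by kbytes descending:
    kbytes  action country  duration
2     8688   click      CA       482
4     7249     buy      DE       212
5     6855   click      DE       540
7     6186  logout      CA       231
12    5327   share      UK       251
1     4715   share      CA       494
0     4573  logout      DE       471
8     4481    view      DE       543
10    3091     buy      CA        16
3     2904  logout      DE         3
9     2856     buy      CA       469
11    1721   login      UK       439
6     1079    view      US       315
drop duplicate action (keep=first):
    kbytes  action country  duration
2     8688   click      CA       482
4     7249     buy      DE       212
7     6186  logout      CA       231
12    5327   share      UK       251
8     4481    view      DE       543
11    1721   login      UK       439
take 5 rows with largest duration:
    kbytes  action country  duration
8     4481    view      DE       543
2     8688   click      CA       482
11    1721   login      UK       439
12    5327   share      UK       251
7     6186  logout      CA       231
take 2 rows with smallest duration:
    kbytes  action country  duration
7     6186  logout      CA       231
12    5327   share      UK       251
add column kbytes_x3 = t['kbytes'] * 3:
    kbytes  action country  duration  kbytes_x3
7     6186  logout      CA       231      18558
12    5327   share      UK       251      15981

34539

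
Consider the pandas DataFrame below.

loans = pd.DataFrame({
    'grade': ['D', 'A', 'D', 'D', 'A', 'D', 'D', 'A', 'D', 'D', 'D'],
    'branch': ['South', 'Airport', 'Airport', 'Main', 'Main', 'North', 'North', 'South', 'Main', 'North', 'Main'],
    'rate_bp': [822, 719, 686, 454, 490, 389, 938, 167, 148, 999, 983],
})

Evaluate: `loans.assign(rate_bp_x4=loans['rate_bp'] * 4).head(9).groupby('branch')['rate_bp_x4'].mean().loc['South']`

add column rate_bp_x4 = loans['rate_bp'] * 4:
   grade   branch  rate_bp  rate_bp_x4
0      D    South      822        3288
1      A  Airport      719        2876
2      D  Airport      686        2744
3      D     Main      454        1816
4      A     Main      490        1960
5      D    North      389        1556
6      D    North      938        3752
7      A    South      167         668
8      D     Main      148         592
9      D    North      999        3996
10     D     Main      983        3932
take first 9 rows:
  grade   branch  rate_bp  rate_bp_x4
0     D    South      822        3288
1     A  Airport      719        2876
2     D  Airport      686        2744
3     D     Main      454        1816
4     A     Main      490        1960
5     D    North      389        1556
6     D    North      938        3752
7     A    South      167         668
8     D     Main      148         592
group by branch, mean of rate_bp_x4:
branch
Airport    2810.0
Main       1456.0
North      2654.0
South      1978.0
Name: rate_bp_x4, dtype: float64
Reading off the value at index 'South', we get 1978.0.

1978.0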